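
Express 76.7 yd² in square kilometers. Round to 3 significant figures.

6.41 × 10^-5 km²

1 yd² = 8.36127 × 10^-7 km².
Then 76.7 × 8.36127 × 10^-7 ≈ 6.41 × 10^-5 km².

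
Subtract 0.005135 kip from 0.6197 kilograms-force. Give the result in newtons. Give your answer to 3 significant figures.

0.6197 kgf = 6.07718 N and 0.005135 kip = 22.8416 N.
6.07718 − 22.8416 ≈ -16.8 N.

-16.8 N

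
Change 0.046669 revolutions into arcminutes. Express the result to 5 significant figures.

1008.1 arcmin

1 rev = 21600.0 arcmin.
0.046669 × 21600.0 ≈ 1008.1 arcmin.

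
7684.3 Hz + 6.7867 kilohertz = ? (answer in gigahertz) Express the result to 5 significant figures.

7684.3 Hz = 7.68430 × 10^-6 GHz and 6.7867 kHz = 6.78670 × 10^-6 GHz.
7.68430 × 10^-6 + 6.78670 × 10^-6 ≈ 1.4471 × 10^-5 GHz.

1.4471 × 10^-5 GHz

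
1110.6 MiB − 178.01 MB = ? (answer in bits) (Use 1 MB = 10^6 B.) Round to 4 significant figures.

1110.6 MiB = 9.31639e+9 bit and 178.01 MB = 1.42408e+9 bit.
9.31639e+9 − 1.42408e+9 ≈ 7.892e+9 bit.

7.892e+9 bit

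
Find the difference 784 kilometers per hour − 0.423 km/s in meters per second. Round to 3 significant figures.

-205 meters per second

784 km/h = 217.778 m/s and 0.423 km/s = 423.000 m/s.
217.778 − 423.000 ≈ -205 m/s.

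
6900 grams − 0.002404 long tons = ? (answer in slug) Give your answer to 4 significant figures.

6900 g = 0.472800 slug and 0.002404 long ton = 0.167370 slug.
0.472800 − 0.167370 ≈ 0.3054 slug.

0.3054 slug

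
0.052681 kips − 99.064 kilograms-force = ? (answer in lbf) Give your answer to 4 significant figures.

0.052681 kip = 52.6810 lbf and 99.064 kgf = 218.399 lbf.
52.6810 − 218.399 ≈ -165.7 lbf.

-165.7 pounds-force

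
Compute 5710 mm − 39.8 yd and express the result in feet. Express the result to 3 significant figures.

-101 ft

5710 mm = 18.7336 ft and 39.8 yd = 119.400 ft.
18.7336 − 119.400 ≈ -101 ft.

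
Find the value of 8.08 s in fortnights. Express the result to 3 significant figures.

6.68e-6 fortnights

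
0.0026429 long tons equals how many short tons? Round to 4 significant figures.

1 long ton = 1.12000 short ton.
So 0.0026429 × 1.12000 ≈ 0.002960 short ton.

0.002960 short tons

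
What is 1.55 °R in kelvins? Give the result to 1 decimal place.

°R = K × 9/5.
Applying the formula gives 0.9 K.

0.9 K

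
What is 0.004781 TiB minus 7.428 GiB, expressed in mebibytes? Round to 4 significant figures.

-2593 MiB

0.004781 TiB = 5013.24 MiB and 7.428 GiB = 7606.27 MiB.
5013.24 − 7606.27 ≈ -2593 MiB.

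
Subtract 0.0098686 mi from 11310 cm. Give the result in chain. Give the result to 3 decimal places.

11310 cm = 5.62217 chain and 0.0098686 mi = 0.789488 chain.
5.62217 − 0.789488 ≈ 4.833 chain.

4.833 chain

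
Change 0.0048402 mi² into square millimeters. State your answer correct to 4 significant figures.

1.254 × 10^10 square millimeters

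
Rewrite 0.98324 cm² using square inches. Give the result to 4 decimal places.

1 square centimeter = 0.155000 in².
So 0.98324 × 0.155000 ≈ 0.1524 in².

0.1524 in²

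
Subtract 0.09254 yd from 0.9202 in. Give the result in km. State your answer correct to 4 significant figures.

0.9202 in = 2.33731 × 10^-5 km and 0.09254 yd = 8.46186 × 10^-5 km.
2.33731 × 10^-5 − 8.46186 × 10^-5 ≈ -6.125 × 10^-5 km.

-6.125 × 10^-5 km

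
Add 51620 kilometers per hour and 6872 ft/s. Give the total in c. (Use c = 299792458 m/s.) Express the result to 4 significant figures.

5.482e-5 times the speed of light

51620 km/h = 4.78294e-5 c and 6872 ft/s = 6.98679e-6 c.
4.78294e-5 + 6.98679e-6 ≈ 5.482e-5 c.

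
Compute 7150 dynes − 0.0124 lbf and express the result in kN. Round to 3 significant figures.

1.63e-5 kilonewtons

7150 dyn = 7.15000e-5 kN and 0.0124 lbf = 5.51579e-5 kN.
7.15000e-5 − 5.51579e-5 ≈ 1.63e-5 kN.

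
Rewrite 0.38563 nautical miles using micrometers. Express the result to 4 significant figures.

1 nmi = 1.85200e+9 micrometers.
0.38563 × 1.85200e+9 ≈ 7.142e+8 μm.

7.142e+8 micrometers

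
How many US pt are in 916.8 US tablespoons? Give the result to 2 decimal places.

1 US tbsp = 0.0312500 US pt.
Then 916.8 × 0.0312500 ≈ 28.65 US pt.

28.65 US pt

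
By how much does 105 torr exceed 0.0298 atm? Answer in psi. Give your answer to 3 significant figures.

1.59 pounds per square inch

105 torr = 2.03036 psi and 0.0298 atm = 0.437939 psi.
2.03036 − 0.437939 ≈ 1.59 psi.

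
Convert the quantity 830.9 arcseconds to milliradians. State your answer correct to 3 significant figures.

1 arcsec = 0.00484814 mrad.
Then 830.9 × 0.00484814 ≈ 4.03 mrad.

4.03 mrad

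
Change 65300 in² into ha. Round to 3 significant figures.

0.00421 hectares

1 in² = 6.45160e-8 hectares.
65300 × 6.45160e-8 ≈ 0.00421 ha.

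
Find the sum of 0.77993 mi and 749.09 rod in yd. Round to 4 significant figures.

0.77993 mi = 1372.677 yd and 749.09 rod = 4119.995 yd.
1372.677 + 4119.995 ≈ 5493 yd.

5493 yards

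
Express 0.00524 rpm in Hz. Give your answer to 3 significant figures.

1 rpm = 0.0166667 hertz.
So 0.00524 × 0.0166667 ≈ 8.73 × 10^-5 Hz.

8.73 × 10^-5 hertz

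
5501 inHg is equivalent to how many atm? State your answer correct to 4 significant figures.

183.8 atm

1 inch of mercury = 0.0334211 atm.
5501 × 0.0334211 ≈ 183.8 atm.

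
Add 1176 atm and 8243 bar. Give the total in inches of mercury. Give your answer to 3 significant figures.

279000 inHg

1176 atm = 35187.4 inHg and 8243 bar = 243416 inHg.
35187.4 + 243416 ≈ 279000 inHg.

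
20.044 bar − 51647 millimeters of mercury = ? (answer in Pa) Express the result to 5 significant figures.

-4.8813 × 10^6 Pa

20.044 bar = 2.00440 × 10^6 Pa and 51647 mmHg = 6.88570 × 10^6 Pa.
2.00440 × 10^6 − 6.88570 × 10^6 ≈ -4.8813 × 10^6 Pa.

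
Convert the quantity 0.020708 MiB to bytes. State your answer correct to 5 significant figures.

21714 bytes

1 MiB = 1.04858 × 10^6 B.
So 0.020708 × 1.04858 × 10^6 ≈ 21714 B.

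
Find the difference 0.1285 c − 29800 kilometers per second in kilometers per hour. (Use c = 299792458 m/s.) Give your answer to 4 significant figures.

0.1285 c = 1.38684e+8 km/h and 29800 km/s = 1.07280e+8 km/h.
1.38684e+8 − 1.07280e+8 ≈ 3.140e+7 km/h.

3.140e+7 km/h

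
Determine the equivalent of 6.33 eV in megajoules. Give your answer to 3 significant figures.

1.01e-24 MJ

1 electronvolt = 1.60218e-25 megajoules.
6.33 × 1.60218e-25 ≈ 1.01e-24 MJ.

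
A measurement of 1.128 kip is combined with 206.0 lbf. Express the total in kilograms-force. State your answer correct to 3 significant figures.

605 kilograms-force

1.128 kip = 511.652 kgf and 206.0 lbf = 93.4400 kgf.
511.652 + 93.4400 ≈ 605 kgf.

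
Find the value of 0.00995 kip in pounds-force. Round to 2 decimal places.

1 kip = 1000.00 pounds-force.
Then 0.00995 × 1000.00 ≈ 9.95 lbf.

9.95 lbf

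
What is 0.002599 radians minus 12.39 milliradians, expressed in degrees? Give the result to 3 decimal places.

0.002599 rad = 0.148912 ° and 12.39 mrad = 0.709895 °.
0.148912 − 0.709895 ≈ -0.561 °.

-0.561 °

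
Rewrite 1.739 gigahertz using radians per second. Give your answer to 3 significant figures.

1.09 × 10^10 radians per second

1 GHz = 6.28319 × 10^9 rad/s.
1.739 × 6.28319 × 10^9 ≈ 1.09 × 10^10 rad/s.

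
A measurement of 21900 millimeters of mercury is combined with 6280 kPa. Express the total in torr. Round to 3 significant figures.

69000 torr

21900 mmHg = 21900.0 torr and 6280 kPa = 47103.9 torr.
21900.0 + 47103.9 ≈ 69000 torr.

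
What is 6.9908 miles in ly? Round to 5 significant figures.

1 mile = 1.70108 × 10^-13 light-years.
Thus 6.9908 × 1.70108 × 10^-13 ≈ 1.1892 × 10^-12 ly.

1.1892 × 10^-12 light-years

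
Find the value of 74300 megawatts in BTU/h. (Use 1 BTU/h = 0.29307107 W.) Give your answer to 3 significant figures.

1 megawatt = 3.41214 × 10^6 BTU per hour.
Thus 74300 × 3.41214 × 10^6 ≈ 2.54 × 10^11 BTU/h.

2.54 × 10^11 BTU/h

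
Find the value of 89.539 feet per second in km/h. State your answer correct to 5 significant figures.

98.249 km/h

1 ft/s = 1.09728 kilometers per hour.
Thus 89.539 × 1.09728 ≈ 98.249 km/h.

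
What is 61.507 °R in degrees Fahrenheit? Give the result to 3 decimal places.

°R = °F + 459.67.
Applying the formula gives -398.163 °F.

-398.163 degrees Fahrenheit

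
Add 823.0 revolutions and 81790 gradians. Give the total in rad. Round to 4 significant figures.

6456 rad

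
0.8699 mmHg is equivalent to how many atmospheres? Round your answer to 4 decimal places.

0.0011 atmospheres

1 mmHg = 0.00131579 atm.
Thus 0.8699 × 0.00131579 ≈ 0.0011 atm.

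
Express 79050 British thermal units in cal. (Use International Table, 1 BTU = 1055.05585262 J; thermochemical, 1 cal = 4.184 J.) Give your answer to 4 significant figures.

1.993 × 10^7 cal

1 BTU = 252.164 calories.
Thus 79050 × 252.164 ≈ 1.993 × 10^7 cal.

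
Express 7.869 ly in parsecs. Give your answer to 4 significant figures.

2.413 parsecs

1 light-year = 0.306601 pc.
Then 7.869 × 0.306601 ≈ 2.413 pc.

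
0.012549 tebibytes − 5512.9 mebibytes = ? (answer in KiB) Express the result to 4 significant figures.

0.012549 TiB = 1.34744 × 10^7 KiB and 5512.9 MiB = 5.64521 × 10^6 KiB.
1.34744 × 10^7 − 5.64521 × 10^6 ≈ 7.829 × 10^6 KiB.

7.829 × 10^6 kibibytes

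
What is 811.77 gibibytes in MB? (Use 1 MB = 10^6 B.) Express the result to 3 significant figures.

872000 MB

1 gibibyte = 1073.74 MB.
Then 811.77 × 1073.74 ≈ 872000 MB.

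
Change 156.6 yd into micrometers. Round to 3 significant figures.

1 yd = 914400 μm.
Thus 156.6 × 914400 ≈ 1.43e+8 μm.

1.43e+8 micrometers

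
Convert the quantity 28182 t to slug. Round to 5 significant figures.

1.9311 × 10^6 slug

1 t = 68.5218 slugs.
28182 × 68.5218 ≈ 1.9311 × 10^6 slug.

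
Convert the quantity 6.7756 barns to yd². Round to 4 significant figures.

8.104e-28 yd²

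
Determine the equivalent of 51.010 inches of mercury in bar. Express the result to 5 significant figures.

1.7274 bar

1 inHg = 0.0338639 bar.
Thus 51.010 × 0.0338639 ≈ 1.7274 bar.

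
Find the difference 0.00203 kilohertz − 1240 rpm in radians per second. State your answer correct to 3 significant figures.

0.00203 kHz = 12.7549 rad/s and 1240 rpm = 129.852 rad/s.
12.7549 − 129.852 ≈ -117 rad/s.

-117 rad/s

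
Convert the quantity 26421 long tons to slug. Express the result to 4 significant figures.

1.839 × 10^6 slug

1 long ton = 69.6213 slugs.
Thus 26421 × 69.6213 ≈ 1.839 × 10^6 slug.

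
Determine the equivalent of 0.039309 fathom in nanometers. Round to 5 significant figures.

7.1888 × 10^7 nanometers

1 fathom = 1.82880 × 10^9 nanometers.
Then 0.039309 × 1.82880 × 10^9 ≈ 7.1888 × 10^7 nm.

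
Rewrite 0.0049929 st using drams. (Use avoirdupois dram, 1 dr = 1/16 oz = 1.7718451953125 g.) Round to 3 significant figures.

1 st = 3584.00 drams.
Then 0.0049929 × 3584.00 ≈ 17.9 dr.

17.9 drams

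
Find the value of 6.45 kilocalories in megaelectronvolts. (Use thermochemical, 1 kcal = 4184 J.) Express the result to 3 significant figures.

1.68 × 10^17 MeV

1 kilocalorie = 2.61145 × 10^16 MeV.
6.45 × 2.61145 × 10^16 ≈ 1.68 × 10^17 MeV.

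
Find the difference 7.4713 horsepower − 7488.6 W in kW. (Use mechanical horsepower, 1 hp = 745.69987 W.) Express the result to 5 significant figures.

-1.9173 kW

7.4713 hp = 5.571347 kW and 7488.6 W = 7.488600 kW.
5.571347 − 7.488600 ≈ -1.9173 kW.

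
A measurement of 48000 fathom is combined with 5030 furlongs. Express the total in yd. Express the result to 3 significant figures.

48000 fathom = 96000.0 yd and 5030 furlong = 1.10660e+6 yd.
96000.0 + 1.10660e+6 ≈ 1.20e+6 yd.

1.20e+6 yd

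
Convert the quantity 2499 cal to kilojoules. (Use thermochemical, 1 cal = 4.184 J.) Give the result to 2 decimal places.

10.46 kJ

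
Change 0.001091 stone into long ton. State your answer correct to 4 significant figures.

6.819 × 10^-6 long ton

1 st = 0.00625000 long ton.
So 0.001091 × 0.00625000 ≈ 6.819 × 10^-6 long ton.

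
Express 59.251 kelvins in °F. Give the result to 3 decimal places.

-353.018 °F

K = (°F + 459.67) × 5/9.
Applying the formula gives -353.018 °F.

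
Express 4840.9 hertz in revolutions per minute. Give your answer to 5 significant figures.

290450 rpm

1 hertz = 60.0000 rpm.
So 4840.9 × 60.0000 ≈ 290450 rpm.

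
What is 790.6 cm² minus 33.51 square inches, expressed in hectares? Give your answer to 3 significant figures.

5.74e-6 ha

790.6 cm² = 7.90600e-6 ha and 33.51 in² = 2.16193e-6 ha.
7.90600e-6 − 2.16193e-6 ≈ 5.74e-6 ha.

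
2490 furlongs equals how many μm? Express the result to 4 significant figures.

5.009e+11 micrometers

1 furlong = 2.01168e+8 micrometers.
Then 2490 × 2.01168e+8 ≈ 5.009e+11 μm.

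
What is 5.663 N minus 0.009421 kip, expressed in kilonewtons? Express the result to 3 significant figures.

5.663 N = 0.00566300 kN and 0.009421 kip = 0.0419067 kN.
0.00566300 − 0.0419067 ≈ -0.0362 kN.

-0.0362 kilonewtons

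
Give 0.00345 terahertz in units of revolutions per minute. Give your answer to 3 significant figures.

2.07 × 10^11 rpm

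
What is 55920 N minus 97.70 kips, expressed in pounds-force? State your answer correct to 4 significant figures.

-85130 pounds-force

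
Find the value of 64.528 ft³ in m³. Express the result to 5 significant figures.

1.8272 m³

1 cubic foot = 0.0283168 cubic meters.
Thus 64.528 × 0.0283168 ≈ 1.8272 m³.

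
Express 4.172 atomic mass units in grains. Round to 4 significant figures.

1.069e-22 gr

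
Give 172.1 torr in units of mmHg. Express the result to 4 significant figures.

172.1 mmHg

1 torr = 1.00000 millimeters of mercury.
Thus 172.1 × 1.00000 ≈ 172.1 mmHg.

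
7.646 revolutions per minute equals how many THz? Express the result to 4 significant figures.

1.274 × 10^-13 THz

1 revolution per minute = 1.66667 × 10^-14 THz.
So 7.646 × 1.66667 × 10^-14 ≈ 1.274 × 10^-13 THz.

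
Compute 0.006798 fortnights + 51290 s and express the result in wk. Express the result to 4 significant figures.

0.09840 weeks

0.006798 fortnight = 0.0135960 wk and 51290 s = 0.0848049 wk.
0.0135960 + 0.0848049 ≈ 0.09840 wk.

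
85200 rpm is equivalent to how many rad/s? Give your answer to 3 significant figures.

8920 radians per second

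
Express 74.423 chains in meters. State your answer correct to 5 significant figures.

1 chain = 20.1168 meters.
Thus 74.423 × 20.1168 ≈ 1497.2 m.

1497.2 m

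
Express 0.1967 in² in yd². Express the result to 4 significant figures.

0.0001518 yd²

1 square inch = 0.000771605 square yards.
Then 0.1967 × 0.000771605 ≈ 0.0001518 yd².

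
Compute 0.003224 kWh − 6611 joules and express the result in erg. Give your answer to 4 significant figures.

0.003224 kWh = 1.16064 × 10^11 erg and 6611 J = 6.61100 × 10^10 erg.
1.16064 × 10^11 − 6.61100 × 10^10 ≈ 4.995 × 10^10 erg.

4.995 × 10^10 ergs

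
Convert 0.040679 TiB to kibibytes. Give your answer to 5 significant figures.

4.3679e+7 KiB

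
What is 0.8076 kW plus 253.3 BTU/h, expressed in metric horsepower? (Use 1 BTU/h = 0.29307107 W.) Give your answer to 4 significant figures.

1.199 PS

0.8076 kW = 1.09803 PS and 253.3 BTU/h = 0.100931 PS.
1.09803 + 0.100931 ≈ 1.199 PS.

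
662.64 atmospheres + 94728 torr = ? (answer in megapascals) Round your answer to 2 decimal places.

79.77 MPa

662.64 atm = 67.1420 MPa and 94728 torr = 12.6294 MPa.
67.1420 + 12.6294 ≈ 79.77 MPa.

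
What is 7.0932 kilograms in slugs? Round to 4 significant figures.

0.4860 slug

1 kilogram = 0.0685218 slug.
Then 7.0932 × 0.0685218 ≈ 0.4860 slug.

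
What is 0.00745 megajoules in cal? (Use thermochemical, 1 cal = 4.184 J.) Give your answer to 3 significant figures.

1780 cal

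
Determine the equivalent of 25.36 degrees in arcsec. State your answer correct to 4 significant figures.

1 ° = 3600.00 arcsec.
Thus 25.36 × 3600.00 ≈ 91300 arcsec.

91300 arcseconds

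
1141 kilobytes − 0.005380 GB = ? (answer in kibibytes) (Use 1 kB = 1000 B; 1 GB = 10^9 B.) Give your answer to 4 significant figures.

-4140 kibibytes

1141 kB = 1114.26 KiB and 0.005380 GB = 5253.91 KiB.
1114.26 − 5253.91 ≈ -4140 KiB.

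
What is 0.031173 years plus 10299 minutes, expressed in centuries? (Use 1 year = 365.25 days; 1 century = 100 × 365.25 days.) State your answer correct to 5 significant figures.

0.00050754 century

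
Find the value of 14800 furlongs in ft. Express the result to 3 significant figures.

9.77e+6 feet

1 furlong = 660.000 ft.
Then 14800 × 660.000 ≈ 9.77e+6 ft.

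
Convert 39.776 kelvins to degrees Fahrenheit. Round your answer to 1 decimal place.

-388.1 °F

K = (°F + 459.67) × 5/9.
Applying the formula gives -388.1 °F.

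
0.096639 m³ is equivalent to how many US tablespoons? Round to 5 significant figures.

6535.5 US tbsp

1 cubic meter = 67628.0 US tbsp.
So 0.096639 × 67628.0 ≈ 6535.5 US tbsp.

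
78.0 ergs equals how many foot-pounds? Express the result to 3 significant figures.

5.75e-6 foot-pounds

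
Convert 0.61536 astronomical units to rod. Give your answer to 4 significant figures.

1 au = 2.97459e+10 rod.
Thus 0.61536 × 2.97459e+10 ≈ 1.830e+10 rod.

1.830e+10 rods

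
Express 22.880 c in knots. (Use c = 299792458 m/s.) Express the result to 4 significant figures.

1.333 × 10^10 knots

1 c = 5.82750 × 10^8 knots.
22.880 × 5.82750 × 10^8 ≈ 1.333 × 10^10 kn.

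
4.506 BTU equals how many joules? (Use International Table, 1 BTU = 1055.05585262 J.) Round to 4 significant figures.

4754 joules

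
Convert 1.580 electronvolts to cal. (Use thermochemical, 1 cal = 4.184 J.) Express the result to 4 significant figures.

1 eV = 3.82929 × 10^-20 cal.
Thus 1.580 × 3.82929 × 10^-20 ≈ 6.050 × 10^-20 cal.

6.050 × 10^-20 calories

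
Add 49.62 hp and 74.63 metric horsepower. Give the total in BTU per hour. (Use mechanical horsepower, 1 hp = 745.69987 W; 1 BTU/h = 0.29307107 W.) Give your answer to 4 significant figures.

313500 BTU/h

49.62 hp = 126255 BTU/h and 74.63 PS = 187293 BTU/h.
126255 + 187293 ≈ 313500 BTU/h.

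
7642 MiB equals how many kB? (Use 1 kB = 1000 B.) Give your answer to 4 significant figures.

8.013 × 10^6 kilobytes

1 MiB = 1048.58 kilobytes.
Thus 7642 × 1048.58 ≈ 8.013 × 10^6 kB.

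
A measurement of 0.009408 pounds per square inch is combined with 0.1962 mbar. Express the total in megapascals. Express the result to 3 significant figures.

0.009408 psi = 6.48659e-5 MPa and 0.1962 mbar = 1.96200e-5 MPa.
6.48659e-5 + 1.96200e-5 ≈ 8.45e-5 MPa.

8.45e-5 MPa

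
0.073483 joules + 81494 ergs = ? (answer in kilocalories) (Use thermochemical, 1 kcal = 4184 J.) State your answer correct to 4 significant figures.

1.951 × 10^-5 kilocalories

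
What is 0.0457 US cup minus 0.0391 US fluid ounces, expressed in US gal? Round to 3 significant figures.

0.00255 US gal

0.0457 US cup = 0.00285625 US gal and 0.0391 US fl oz = 0.000305469 US gal.
0.00285625 − 0.000305469 ≈ 0.00255 US gal.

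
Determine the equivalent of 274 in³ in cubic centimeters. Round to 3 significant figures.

4490 cubic centimeters

1 cubic inch = 16.3871 cm³.
So 274 × 16.3871 ≈ 4490 cm³.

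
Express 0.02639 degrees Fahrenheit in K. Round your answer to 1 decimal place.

K = (°F + 459.67) × 5/9.
Applying the formula gives 255.4 K.

255.4 K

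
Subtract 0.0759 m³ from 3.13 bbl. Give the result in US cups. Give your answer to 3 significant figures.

1780 US cup

3.13 bbl = 2103.36 US cup and 0.0759 m³ = 320.811 US cup.
2103.36 − 320.811 ≈ 1780 US cup.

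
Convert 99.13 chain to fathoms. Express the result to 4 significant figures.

1090 fathoms

1 chain = 11.0000 fathoms.
Then 99.13 × 11.0000 ≈ 1090 fathom.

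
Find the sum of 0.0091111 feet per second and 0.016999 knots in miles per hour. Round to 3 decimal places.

0.0091111 ft/s = 0.00621211 mph and 0.016999 kn = 0.0195621 mph.
0.00621211 + 0.0195621 ≈ 0.026 mph.

0.026 miles per hour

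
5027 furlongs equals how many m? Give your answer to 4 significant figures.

1.011e+6 meters

1 furlong = 201.168 m.
So 5027 × 201.168 ≈ 1.011e+6 m.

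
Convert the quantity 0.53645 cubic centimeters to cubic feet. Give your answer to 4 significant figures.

1.894e-5 ft³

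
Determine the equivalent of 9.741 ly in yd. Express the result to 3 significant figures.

1.01 × 10^17 yd

1 ly = 1.03464 × 10^16 yd.
Thus 9.741 × 1.03464 × 10^16 ≈ 1.01 × 10^17 yd.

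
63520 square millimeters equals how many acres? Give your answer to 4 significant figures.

1 mm² = 2.47105 × 10^-10 acre.
Then 63520 × 2.47105 × 10^-10 ≈ 1.570 × 10^-5 acre.

1.570 × 10^-5 acre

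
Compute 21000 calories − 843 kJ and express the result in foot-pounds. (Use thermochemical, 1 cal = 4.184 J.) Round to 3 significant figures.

-557000 foot-pounds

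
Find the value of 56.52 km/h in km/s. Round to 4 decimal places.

1 km/h = 0.000277778 km/s.
Then 56.52 × 0.000277778 ≈ 0.0157 km/s.

0.0157 km/s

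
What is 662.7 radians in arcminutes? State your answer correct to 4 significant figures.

2.278e+6 arcmin

1 radian = 3437.75 arcmin.
Thus 662.7 × 3437.75 ≈ 2.278e+6 arcmin.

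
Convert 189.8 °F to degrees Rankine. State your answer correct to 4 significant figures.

°R = °F + 459.67.
Applying the formula gives 649.5 °R.

649.5 degrees Rankine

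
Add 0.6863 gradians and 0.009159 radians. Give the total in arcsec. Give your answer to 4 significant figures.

4113 arcsec

0.6863 grad = 2223.61 arcsec and 0.009159 rad = 1889.18 arcsec.
2223.61 + 1889.18 ≈ 4113 arcsec.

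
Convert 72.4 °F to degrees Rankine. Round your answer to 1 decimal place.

°R = °F + 459.67.
Applying the formula gives 532.1 °R.

532.1 °R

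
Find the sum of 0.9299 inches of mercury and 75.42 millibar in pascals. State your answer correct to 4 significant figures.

0.9299 inHg = 3149.00 Pa and 75.42 mbar = 7542.00 Pa.
3149.00 + 7542.00 ≈ 10690 Pa.

10690 Pa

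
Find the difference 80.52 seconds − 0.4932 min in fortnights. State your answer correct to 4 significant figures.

4.210 × 10^-5 fortnights

80.52 s = 6.65675 × 10^-5 fortnight and 0.4932 min = 2.44643 × 10^-5 fortnight.
6.65675 × 10^-5 − 2.44643 × 10^-5 ≈ 4.210 × 10^-5 fortnight.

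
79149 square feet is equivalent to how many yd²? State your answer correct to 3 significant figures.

8790 yd²

1 square foot = 0.111111 yd².
79149 × 0.111111 ≈ 8790 yd².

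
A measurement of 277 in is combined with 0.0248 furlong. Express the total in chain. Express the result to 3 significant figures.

0.598 chain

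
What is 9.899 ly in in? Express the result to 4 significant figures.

3.687 × 10^18 in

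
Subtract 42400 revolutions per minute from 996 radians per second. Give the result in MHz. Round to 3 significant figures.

-0.000548 megahertz

996 rad/s = 0.000158518 MHz and 42400 rpm = 0.000706667 MHz.
0.000158518 − 0.000706667 ≈ -0.000548 MHz.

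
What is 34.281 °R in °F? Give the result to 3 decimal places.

-425.389 degrees Fahrenheit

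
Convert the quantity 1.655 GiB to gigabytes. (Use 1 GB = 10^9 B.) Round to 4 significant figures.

1 gibibyte = 1.07374 gigabytes.
Then 1.655 × 1.07374 ≈ 1.777 GB.

1.777 GB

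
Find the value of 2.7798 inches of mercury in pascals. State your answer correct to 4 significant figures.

9413 Pa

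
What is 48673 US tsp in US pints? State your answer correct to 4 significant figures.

1 US teaspoon = 0.0104167 US pt.
Then 48673 × 0.0104167 ≈ 507.0 US pt.

507.0 US pt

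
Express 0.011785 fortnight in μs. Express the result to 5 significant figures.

1.4255e+10 μs

1 fortnight = 1.20960e+12 μs.
Thus 0.011785 × 1.20960e+12 ≈ 1.4255e+10 μs.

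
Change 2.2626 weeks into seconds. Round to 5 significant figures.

1.3684e+6 seconds

1 week = 604800 s.
So 2.2626 × 604800 ≈ 1.3684e+6 s.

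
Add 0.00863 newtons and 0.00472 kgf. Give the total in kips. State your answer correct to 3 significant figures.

1.23e-5 kip

0.00863 N = 1.94010e-6 kip and 0.00472 kgf = 1.04058e-5 kip.
1.94010e-6 + 1.04058e-5 ≈ 1.23e-5 kip.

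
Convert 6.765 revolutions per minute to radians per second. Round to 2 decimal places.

1 revolution per minute = 0.104720 rad/s.
Thus 6.765 × 0.104720 ≈ 0.71 rad/s.

0.71 rad/s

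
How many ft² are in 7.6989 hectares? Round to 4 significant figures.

828700 ft²

1 hectare = 107639 ft².
Then 7.6989 × 107639 ≈ 828700 ft².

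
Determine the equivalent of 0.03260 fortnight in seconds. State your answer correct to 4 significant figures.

39430 s

1 fortnight = 1.20960 × 10^6 s.
Then 0.03260 × 1.20960 × 10^6 ≈ 39430 s.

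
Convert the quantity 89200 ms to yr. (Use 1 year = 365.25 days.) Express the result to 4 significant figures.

2.827e-6 yr

1 millisecond = 3.16881e-11 yr.
Thus 89200 × 3.16881e-11 ≈ 2.827e-6 yr.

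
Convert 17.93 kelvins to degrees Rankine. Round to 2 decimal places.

°R = K × 9/5.
Applying the formula gives 32.27 °R.

32.27 °R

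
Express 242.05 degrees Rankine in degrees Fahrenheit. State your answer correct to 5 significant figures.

-217.62 °F

°R = °F + 459.67.
Applying the formula gives -217.62 °F.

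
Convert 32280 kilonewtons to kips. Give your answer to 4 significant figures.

7257 kip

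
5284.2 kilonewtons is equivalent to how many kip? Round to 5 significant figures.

1 kN = 0.224809 kip.
So 5284.2 × 0.224809 ≈ 1187.9 kip.

1187.9 kips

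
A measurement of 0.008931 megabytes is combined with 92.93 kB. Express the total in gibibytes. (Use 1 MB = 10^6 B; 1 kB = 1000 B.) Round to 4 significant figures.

0.008931 MB = 8.31764e-6 GiB and 92.93 kB = 8.65478e-5 GiB.
8.31764e-6 + 8.65478e-5 ≈ 9.487e-5 GiB.

9.487e-5 gibibytes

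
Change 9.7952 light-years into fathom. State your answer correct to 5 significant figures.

5.0672e+16 fathoms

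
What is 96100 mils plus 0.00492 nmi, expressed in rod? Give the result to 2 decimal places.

96100 mil = 0.485354 rod and 0.00492 nmi = 1.81179 rod.
0.485354 + 1.81179 ≈ 2.30 rod.

2.30 rod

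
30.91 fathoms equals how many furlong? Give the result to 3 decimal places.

1 fathom = 0.00909091 furlong.
So 30.91 × 0.00909091 ≈ 0.281 furlong.

0.281 furlongs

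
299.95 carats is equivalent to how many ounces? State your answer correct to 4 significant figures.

1 ct = 0.00705479 oz.
Then 299.95 × 0.00705479 ≈ 2.116 oz.

2.116 oz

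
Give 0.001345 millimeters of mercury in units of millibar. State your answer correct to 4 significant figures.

0.001793 mbar

1 millimeter of mercury = 1.33322 mbar.
Then 0.001345 × 1.33322 ≈ 0.001793 mbar.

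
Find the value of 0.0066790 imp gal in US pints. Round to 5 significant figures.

0.064169 US pints

1 imp gal = 9.60760 US pints.
So 0.0066790 × 9.60760 ≈ 0.064169 US pt.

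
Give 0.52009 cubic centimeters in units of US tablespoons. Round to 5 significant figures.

0.035173 US tbsp

1 cubic centimeter = 0.0676280 US tbsp.
0.52009 × 0.0676280 ≈ 0.035173 US tbsp.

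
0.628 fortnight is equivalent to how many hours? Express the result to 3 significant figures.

211 h

1 fortnight = 336.000 h.
Then 0.628 × 336.000 ≈ 211 h.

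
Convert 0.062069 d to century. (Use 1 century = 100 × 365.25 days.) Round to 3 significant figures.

1.70e-6 century

1 d = 2.73785e-5 centuries.
Then 0.062069 × 2.73785e-5 ≈ 1.70e-6 century.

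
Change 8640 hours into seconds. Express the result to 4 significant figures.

3.110 × 10^7 seconds

1 hour = 3600.00 seconds.
Thus 8640 × 3600.00 ≈ 3.110 × 10^7 s.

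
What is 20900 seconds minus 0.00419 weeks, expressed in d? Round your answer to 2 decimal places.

0.21 d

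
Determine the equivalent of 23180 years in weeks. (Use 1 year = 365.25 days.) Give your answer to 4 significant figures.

1.209 × 10^6 weeks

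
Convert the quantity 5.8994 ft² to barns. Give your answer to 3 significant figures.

5.48 × 10^27 barns

1 ft² = 9.29030 × 10^26 barn.
Thus 5.8994 × 9.29030 × 10^26 ≈ 5.48 × 10^27 barn.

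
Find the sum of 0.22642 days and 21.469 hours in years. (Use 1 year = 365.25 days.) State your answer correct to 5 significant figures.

0.0030690 years

0.22642 d = 0.000619904 yr and 21.469 h = 0.00244912 yr.
0.000619904 + 0.00244912 ≈ 0.0030690 yr.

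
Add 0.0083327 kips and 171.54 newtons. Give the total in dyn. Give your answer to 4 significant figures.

0.0083327 kip = 3.70657 × 10^6 dyn and 171.54 N = 1.71540 × 10^7 dyn.
3.70657 × 10^6 + 1.71540 × 10^7 ≈ 2.086 × 10^7 dyn.

2.086 × 10^7 dyn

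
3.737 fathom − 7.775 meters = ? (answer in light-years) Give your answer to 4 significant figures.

-9.944e-17 ly

3.737 fathom = 7.22378e-16 ly and 7.775 m = 8.21818e-16 ly.
7.22378e-16 − 8.21818e-16 ≈ -9.944e-17 ly.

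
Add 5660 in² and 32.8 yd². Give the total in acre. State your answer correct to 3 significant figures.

5660 in² = 0.000902331 acre and 32.8 yd² = 0.00677686 acre.
0.000902331 + 0.00677686 ≈ 0.00768 acre.

0.00768 acres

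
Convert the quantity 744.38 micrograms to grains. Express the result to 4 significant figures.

1 μg = 1.54324 × 10^-5 gr.
Thus 744.38 × 1.54324 × 10^-5 ≈ 0.01149 gr.

0.01149 gr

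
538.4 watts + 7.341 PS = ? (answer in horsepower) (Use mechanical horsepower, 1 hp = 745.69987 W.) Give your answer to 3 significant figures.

7.96 hp

538.4 W = 0.722006 hp and 7.341 PS = 7.24058 hp.
0.722006 + 7.24058 ≈ 7.96 hp.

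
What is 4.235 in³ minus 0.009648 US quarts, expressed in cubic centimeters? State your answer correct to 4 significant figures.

60.27 cm³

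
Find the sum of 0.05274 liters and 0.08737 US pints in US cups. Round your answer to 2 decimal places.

0.40 US cups

0.05274 L = 0.222919 US cup and 0.08737 US pt = 0.174740 US cup.
0.222919 + 0.174740 ≈ 0.40 US cup.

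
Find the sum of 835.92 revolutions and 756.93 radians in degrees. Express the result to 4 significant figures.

344300 °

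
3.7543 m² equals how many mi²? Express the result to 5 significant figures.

1.4495e-6 mi²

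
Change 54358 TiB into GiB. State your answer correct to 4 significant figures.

5.566e+7 GiB

1 tebibyte = 1024.00 GiB.
Thus 54358 × 1024.00 ≈ 5.566e+7 GiB.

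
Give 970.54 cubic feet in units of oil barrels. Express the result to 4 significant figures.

172.9 oil barrels

1 ft³ = 0.178108 oil barrels.
So 970.54 × 0.178108 ≈ 172.9 bbl.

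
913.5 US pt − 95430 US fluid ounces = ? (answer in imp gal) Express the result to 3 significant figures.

913.5 US pt = 95.0810 imp gal and 95430 US fl oz = 620.798 imp gal.
95.0810 − 620.798 ≈ -526 imp gal.

-526 imp gal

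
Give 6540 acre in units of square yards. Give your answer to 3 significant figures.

3.17 × 10^7 square yards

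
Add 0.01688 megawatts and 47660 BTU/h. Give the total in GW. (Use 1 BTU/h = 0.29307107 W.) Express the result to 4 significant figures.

3.085 × 10^-5 gigawatts

0.01688 MW = 1.68800 × 10^-5 GW and 47660 BTU/h = 1.39678 × 10^-5 GW.
1.68800 × 10^-5 + 1.39678 × 10^-5 ≈ 3.085 × 10^-5 GW.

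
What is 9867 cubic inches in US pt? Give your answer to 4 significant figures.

1 cubic inch = 0.0346320 US pints.
9867 × 0.0346320 ≈ 341.7 US pt.

341.7 US pt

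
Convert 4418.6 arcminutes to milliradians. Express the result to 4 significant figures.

1 arcmin = 0.290888 mrad.
Then 4418.6 × 0.290888 ≈ 1285 mrad.

1285 milliradians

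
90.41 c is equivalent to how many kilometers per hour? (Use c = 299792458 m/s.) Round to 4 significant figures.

1 c = 1.079253e+9 km/h.
90.41 × 1.079253e+9 ≈ 9.758e+10 km/h.

9.758e+10 kilometers per hour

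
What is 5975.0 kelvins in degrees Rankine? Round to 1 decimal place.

10755.0 degrees Rankine

°R = K × 9/5.
Applying the formula gives 10755.0 °R.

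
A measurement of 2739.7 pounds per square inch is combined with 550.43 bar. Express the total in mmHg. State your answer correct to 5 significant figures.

554540 mmHg

2739.7 psi = 141683 mmHg and 550.43 bar = 412856 mmHg.
141683 + 412856 ≈ 554540 mmHg.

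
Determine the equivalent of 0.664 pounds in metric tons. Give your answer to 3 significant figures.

0.000301 t

1 lb = 0.000453592 t.
So 0.664 × 0.000453592 ≈ 0.000301 t.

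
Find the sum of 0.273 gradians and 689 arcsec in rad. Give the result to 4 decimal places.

0.273 grad = 0.00428827 rad and 689 arcsec = 0.00334037 rad.
0.00428827 + 0.00334037 ≈ 0.0076 rad.

0.0076 radians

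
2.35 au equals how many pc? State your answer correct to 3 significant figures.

1.14e-5 parsecs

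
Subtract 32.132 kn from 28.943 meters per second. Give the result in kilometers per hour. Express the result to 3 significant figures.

28.943 m/s = 104.195 km/h and 32.132 kn = 59.5085 km/h.
104.195 − 59.5085 ≈ 44.7 km/h.

44.7 km/h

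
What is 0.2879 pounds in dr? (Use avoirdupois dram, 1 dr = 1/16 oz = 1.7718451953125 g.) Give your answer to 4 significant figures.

73.70 drams

1 pound = 256.000 dr.
Thus 0.2879 × 256.000 ≈ 73.70 dr.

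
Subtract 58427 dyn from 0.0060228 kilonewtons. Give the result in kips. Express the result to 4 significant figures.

0.001223 kip

0.0060228 kN = 0.00135398 kip and 58427 dyn = 0.000131349 kip.
0.00135398 − 0.000131349 ≈ 0.001223 kip.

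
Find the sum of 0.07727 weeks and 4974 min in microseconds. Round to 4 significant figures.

3.452e+11 μs

0.07727 wk = 4.67329e+10 μs and 4974 min = 2.98440e+11 μs.
4.67329e+10 + 2.98440e+11 ≈ 3.452e+11 μs.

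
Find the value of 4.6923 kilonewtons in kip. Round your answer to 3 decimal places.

1.055 kip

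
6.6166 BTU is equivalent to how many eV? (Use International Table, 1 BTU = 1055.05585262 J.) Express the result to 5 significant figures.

1 British thermal unit = 6.58514 × 10^21 electronvolts.
Thus 6.6166 × 6.58514 × 10^21 ≈ 4.3571 × 10^22 eV.

4.3571 × 10^22 eV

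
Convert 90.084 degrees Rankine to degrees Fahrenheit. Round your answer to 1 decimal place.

-369.6 degrees Fahrenheit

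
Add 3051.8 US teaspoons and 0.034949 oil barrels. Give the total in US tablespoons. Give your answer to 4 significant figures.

3051.8 US tsp = 1017.27 US tbsp and 0.034949 bbl = 375.772 US tbsp.
1017.27 + 375.772 ≈ 1393 US tbsp.

1393 US tbsp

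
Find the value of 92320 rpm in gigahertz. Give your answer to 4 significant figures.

1 rpm = 1.66667e-11 GHz.
92320 × 1.66667e-11 ≈ 1.539e-6 GHz.

1.539e-6 GHz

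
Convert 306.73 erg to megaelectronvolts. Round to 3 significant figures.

1.91 × 10^8 MeV

1 erg = 624151 megaelectronvolts.
306.73 × 624151 ≈ 1.91 × 10^8 MeV.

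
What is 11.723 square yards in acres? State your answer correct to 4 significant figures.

1 yd² = 0.000206612 acres.
So 11.723 × 0.000206612 ≈ 0.002422 acre.

0.002422 acre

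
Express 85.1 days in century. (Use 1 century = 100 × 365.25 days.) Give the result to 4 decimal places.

0.0023 century

1 day = 2.73785 × 10^-5 centuries.
85.1 × 2.73785 × 10^-5 ≈ 0.0023 century.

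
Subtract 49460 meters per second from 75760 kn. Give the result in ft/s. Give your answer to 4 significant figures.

-34400 ft/s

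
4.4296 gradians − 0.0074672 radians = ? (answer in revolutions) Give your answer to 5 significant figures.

0.0098856 revolutions

4.4296 grad = 0.0110740 rev and 0.0074672 rad = 0.00118844 rev.
0.0110740 − 0.00118844 ≈ 0.0098856 rev.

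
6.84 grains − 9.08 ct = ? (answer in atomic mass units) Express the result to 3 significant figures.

-8.27e+23 atomic mass units

6.84 gr = 2.66916e+23 u and 9.08 ct = 1.09362e+24 u.
2.66916e+23 − 1.09362e+24 ≈ -8.27e+23 u.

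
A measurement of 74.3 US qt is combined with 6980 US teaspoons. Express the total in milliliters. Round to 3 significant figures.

105000 milliliters

74.3 US qt = 70314.0 mL and 6980 US tsp = 34403.9 mL.
70314.0 + 34403.9 ≈ 105000 mL.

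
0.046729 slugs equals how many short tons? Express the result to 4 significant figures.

0.0007517 short ton

1 slug = 0.0160870 short ton.
0.046729 × 0.0160870 ≈ 0.0007517 short ton.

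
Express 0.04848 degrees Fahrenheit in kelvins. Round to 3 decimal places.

K = (°F + 459.67) × 5/9.
Applying the formula gives 255.399 K.

255.399 K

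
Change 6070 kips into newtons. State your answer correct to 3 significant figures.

1 kip = 4448.22 newtons.
Thus 6070 × 4448.22 ≈ 2.70 × 10^7 N.

2.70 × 10^7 N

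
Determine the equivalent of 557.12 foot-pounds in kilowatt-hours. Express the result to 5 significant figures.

0.00020982 kWh

1 ft·lbf = 3.76616 × 10^-7 kWh.
557.12 × 3.76616 × 10^-7 ≈ 0.00020982 kWh.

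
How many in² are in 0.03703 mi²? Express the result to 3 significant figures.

1.49 × 10^8 square inches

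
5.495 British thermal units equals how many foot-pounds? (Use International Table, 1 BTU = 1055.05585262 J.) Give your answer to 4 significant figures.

1 BTU = 778.169 foot-pounds.
So 5.495 × 778.169 ≈ 4276 ft·lbf.

4276 foot-pounds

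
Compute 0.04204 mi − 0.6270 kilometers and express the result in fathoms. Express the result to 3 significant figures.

0.04204 mi = 36.9952 fathom and 0.6270 km = 342.848 fathom.
36.9952 − 342.848 ≈ -306 fathom.

-306 fathom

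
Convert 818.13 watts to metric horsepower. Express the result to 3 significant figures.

1.11 PS

1 watt = 0.00135962 PS.
Then 818.13 × 0.00135962 ≈ 1.11 PS.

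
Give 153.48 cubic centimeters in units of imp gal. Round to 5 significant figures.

1 cm³ = 0.000219969 imperial gallons.
153.48 × 0.000219969 ≈ 0.033761 imp gal.

0.033761 imp gal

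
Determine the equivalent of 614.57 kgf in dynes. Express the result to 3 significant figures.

6.03e+8 dyn

1 kilogram-force = 980665 dynes.
614.57 × 980665 ≈ 6.03e+8 dyn.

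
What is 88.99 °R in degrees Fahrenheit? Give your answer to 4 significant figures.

°R = °F + 459.67.
Applying the formula gives -370.7 °F.

-370.7 °F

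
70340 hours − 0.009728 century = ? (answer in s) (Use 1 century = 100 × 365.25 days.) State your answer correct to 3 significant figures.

70340 h = 2.53224e+8 s and 0.009728 century = 3.06992e+7 s.
2.53224e+8 − 3.06992e+7 ≈ 2.23e+8 s.

2.23e+8 s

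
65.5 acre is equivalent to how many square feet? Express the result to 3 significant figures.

2.85e+6 square feet

1 acre = 43560.0 square feet.
Then 65.5 × 43560.0 ≈ 2.85e+6 ft².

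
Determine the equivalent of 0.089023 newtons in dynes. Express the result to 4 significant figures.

8902 dynes

1 N = 100000 dynes.
Then 0.089023 × 100000 ≈ 8902 dyn.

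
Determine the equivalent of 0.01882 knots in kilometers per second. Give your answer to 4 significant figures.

9.682e-6 km/s

1 kn = 0.000514444 km/s.
Then 0.01882 × 0.000514444 ≈ 9.682e-6 km/s.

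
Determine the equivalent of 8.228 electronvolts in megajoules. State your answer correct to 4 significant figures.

1.318 × 10^-24 MJ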